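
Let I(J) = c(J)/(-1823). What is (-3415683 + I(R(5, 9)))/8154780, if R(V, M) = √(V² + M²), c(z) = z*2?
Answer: -1138561/2718260 - √106/7433081970 ≈ -0.41886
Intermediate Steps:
c(z) = 2*z
R(V, M) = √(M² + V²)
I(J) = -2*J/1823 (I(J) = (2*J)/(-1823) = (2*J)*(-1/1823) = -2*J/1823)
(-3415683 + I(R(5, 9)))/8154780 = (-3415683 - 2*√(9² + 5²)/1823)/8154780 = (-3415683 - 2*√(81 + 25)/1823)*(1/8154780) = (-3415683 - 2*√106/1823)*(1/8154780) = -1138561/2718260 - √106/7433081970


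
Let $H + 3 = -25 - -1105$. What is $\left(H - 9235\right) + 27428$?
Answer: $19270$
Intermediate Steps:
$H = 1077$ ($H = -3 - -1080 = -3 + \left(-25 + 1105\right) = -3 + 1080 = 1077$)
$\left(H - 9235\right) + 27428 = \left(1077 - 9235\right) + 27428 = -8158 + 27428 = 19270$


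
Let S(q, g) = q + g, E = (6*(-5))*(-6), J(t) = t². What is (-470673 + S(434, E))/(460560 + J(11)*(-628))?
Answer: -470059/384572 ≈ -1.2223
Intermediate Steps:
E = 180 (E = -30*(-6) = 180)
S(q, g) = g + q
(-470673 + S(434, E))/(460560 + J(11)*(-628)) = (-470673 + (180 + 434))/(460560 + 11²*(-628)) = (-470673 + 614)/(460560 + 121*(-628)) = -470059/(460560 - 75988) = -470059/384572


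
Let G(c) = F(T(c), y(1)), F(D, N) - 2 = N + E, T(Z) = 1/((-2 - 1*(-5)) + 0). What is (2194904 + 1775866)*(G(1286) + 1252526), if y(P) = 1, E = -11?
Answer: 4973460898860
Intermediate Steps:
T(Z) = ⅓ (T(Z) = 1/((-2 + 5) + 0) = 1/(3 + 0) = 1/3 = ⅓)
F(D, N) = -9 + N (F(D, N) = 2 + (N - 11) = 2 + (-11 + N) = -9 + N)
G(c) = -8 (G(c) = -9 + 1 = -8)
(2194904 + 1775866)*(G(1286) + 1252526) = (2194904 + 1775866)*(-8 + 1252526) = 3970770*1252518 = 4973460898860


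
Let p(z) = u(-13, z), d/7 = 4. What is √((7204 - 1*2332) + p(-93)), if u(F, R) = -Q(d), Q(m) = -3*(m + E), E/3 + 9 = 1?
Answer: 2*√1221 ≈ 69.886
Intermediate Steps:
E = -24 (E = -27 + 3*1 = -27 + 3 = -24)
d = 28 (d = 7*4 = 28)
Q(m) = 72 - 3*m (Q(m) = -3*(m - 24) = -3*(-24 + m) = 72 - 3*m)
u(F, R) = 12 (u(F, R) = -(72 - 3*28) = -(72 - 84) = -1*(-12) = 12)
p(z) = 12
√((7204 - 1*2332) + p(-93)) = √((7204 - 1*2332) + 12) = √((7204 - 2332) + 12) = √(4872 + 12) = √4884 = 2*√1221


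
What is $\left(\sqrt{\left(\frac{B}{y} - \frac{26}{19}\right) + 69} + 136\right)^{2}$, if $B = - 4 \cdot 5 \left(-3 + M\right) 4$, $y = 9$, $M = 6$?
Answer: $\frac{\left(7752 + \sqrt{133095}\right)^{2}}{3249} \approx 20278.0$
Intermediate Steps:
$B = -240$ ($B = - 4 \cdot 5 \left(-3 + 6\right) 4 = - 4 \cdot 5 \cdot 3 \cdot 4 = \left(-4\right) 15 \cdot 4 = \left(-60\right) 4 = -240$)
$\left(\sqrt{\left(\frac{B}{y} - \frac{26}{19}\right) + 69} + 136\right)^{2} = \left(\sqrt{\left(- \frac{240}{9} - \frac{26}{19}\right) + 69} + 136\right)^{2} = \left(\sqrt{\left(\left(-240\right) \frac{1}{9} - \frac{26}{19}\right) + 69} + 136\right)^{2} = \left(\sqrt{\left(- \frac{80}{3} - \frac{26}{19}\right) + 69} + 136\right)^{2} = \left(\sqrt{- \frac{1598}{57} + 69} + 136\right)^{2} = \left(\sqrt{\frac{2335}{57}} + 136\right)^{2} = \left(\frac{\sqrt{133095}}{57} + 136\right)^{2} = \left(136 + \frac{\sqrt{133095}}{57}\right)^{2}$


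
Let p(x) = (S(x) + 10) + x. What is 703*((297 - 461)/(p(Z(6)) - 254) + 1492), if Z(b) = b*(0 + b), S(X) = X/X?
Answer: 217232624/207 ≈ 1.0494e+6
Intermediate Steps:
S(X) = 1
Z(b) = b² (Z(b) = b*b = b²)
p(x) = 11 + x (p(x) = (1 + 10) + x = 11 + x)
703*((297 - 461)/(p(Z(6)) - 254) + 1492) = 703*((297 - 461)/((11 + 6²) - 254) + 1492) = 703*(-164/((11 + 36) - 254) + 1492) = 703*(-164/(47 - 254) + 1492) = 703*(-164/(-207) + 1492) = 703*(-164*(-1/207) + 1492) = 703*(164/207 + 1492) = 703*(309008/207) = 217232624/207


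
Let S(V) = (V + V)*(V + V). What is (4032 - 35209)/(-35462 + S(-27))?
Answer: 31177/32546 ≈ 0.95794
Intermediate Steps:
S(V) = 4*V² (S(V) = (2*V)*(2*V) = 4*V²)
(4032 - 35209)/(-35462 + S(-27)) = (4032 - 35209)/(-35462 + 4*(-27)²) = -31177/(-35462 + 4*729) = -31177/(-35462 + 2916) = -31177/(-32546) = -31177*(-1/32546) = 31177/32546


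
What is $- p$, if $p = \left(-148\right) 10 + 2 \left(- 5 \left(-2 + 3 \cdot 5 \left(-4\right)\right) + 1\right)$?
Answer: $858$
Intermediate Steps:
$p = -858$ ($p = -1480 + 2 \left(- 5 \left(-2 + 15 \left(-4\right)\right) + 1\right) = -1480 + 2 \left(- 5 \left(-2 - 60\right) + 1\right) = -1480 + 2 \left(\left(-5\right) \left(-62\right) + 1\right) = -1480 + 2 \left(310 + 1\right) = -1480 + 2 \cdot 311 = -1480 + 622 = -858$)
$- p = \left(-1\right) \left(-858\right) = 858$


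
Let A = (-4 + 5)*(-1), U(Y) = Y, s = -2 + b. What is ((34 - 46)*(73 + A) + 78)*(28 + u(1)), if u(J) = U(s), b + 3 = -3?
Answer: -15720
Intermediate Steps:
b = -6 (b = -3 - 3 = -6)
s = -8 (s = -2 - 6 = -8)
A = -1 (A = 1*(-1) = -1)
u(J) = -8
((34 - 46)*(73 + A) + 78)*(28 + u(1)) = ((34 - 46)*(73 - 1) + 78)*(28 - 8) = (-12*72 + 78)*20 = (-864 + 78)*20 = -786*20 = -15720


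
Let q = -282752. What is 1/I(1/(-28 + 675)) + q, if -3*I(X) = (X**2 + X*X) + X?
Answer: -184761875/649 ≈ -2.8469e+5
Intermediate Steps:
I(X) = -2*X**2/3 - X/3 (I(X) = -((X**2 + X*X) + X)/3 = -((X**2 + X**2) + X)/3 = -(2*X**2 + X)/3 = -(X + 2*X**2)/3 = -2*X**2/3 - X/3)
1/I(1/(-28 + 675)) + q = 1/(-(1 + 2/(-28 + 675))/(3*(-28 + 675))) - 282752 = 1/(-1/3*(1 + 2/647)/647) - 282752 = 1/(-1/3*1/647*(1 + 2*(1/647))) - 282752 = 1/(-1/3*1/647*(1 + 2/647)) - 282752 = 1/(-1/3*1/647*649/647) - 282752 = 1/(-649/1255827) - 282752 = -1255827/649 - 282752 = -184761875/649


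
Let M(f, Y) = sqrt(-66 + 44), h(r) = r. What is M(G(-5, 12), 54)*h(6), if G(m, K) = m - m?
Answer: 6*I*sqrt(22) ≈ 28.142*I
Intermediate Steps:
G(m, K) = 0
M(f, Y) = I*sqrt(22) (M(f, Y) = sqrt(-22) = I*sqrt(22))
M(G(-5, 12), 54)*h(6) = (I*sqrt(22))*6 = 6*I*sqrt(22)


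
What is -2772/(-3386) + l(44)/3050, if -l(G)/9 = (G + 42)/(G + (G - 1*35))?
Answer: 111368259/136836725 ≈ 0.81388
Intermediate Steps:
l(G) = -9*(42 + G)/(-35 + 2*G) (l(G) = -9*(G + 42)/(G + (G - 1*35)) = -9*(42 + G)/(G + (G - 35)) = -9*(42 + G)/(G + (-35 + G)) = -9*(42 + G)/(-35 + 2*G))
-2772/(-3386) + l(44)/3050 = -2772/(-3386) + (9*(-42 - 1*44)/(-35 + 2*44))/3050 = -2772*(-1/3386) + (9*(-42 - 44)/(-35 + 88))*(1/3050) = 1386/1693 + (9*(-86)/53)*(1/3050) = 1386/1693 + (9*(1/53)*(-86))*(1/3050) = 1386/1693 - 774/53*1/3050 = 1386/1693 - 387/80825 = 111368259/136836725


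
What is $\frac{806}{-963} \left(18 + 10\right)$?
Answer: $- \frac{22568}{963} \approx -23.435$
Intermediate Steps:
$\frac{806}{-963} \left(18 + 10\right) = 806 \left(- \frac{1}{963}\right) 28 = \left(- \frac{806}{963}\right) 28 = - \frac{22568}{963}$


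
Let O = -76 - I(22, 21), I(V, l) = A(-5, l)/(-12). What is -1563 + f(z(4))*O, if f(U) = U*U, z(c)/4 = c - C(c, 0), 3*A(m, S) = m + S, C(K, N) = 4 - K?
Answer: -188147/9 ≈ -20905.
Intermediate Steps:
A(m, S) = S/3 + m/3 (A(m, S) = (m + S)/3 = (S + m)/3 = S/3 + m/3)
z(c) = -16 + 8*c (z(c) = 4*(c - (4 - c)) = 4*(c + (-4 + c)) = 4*(-4 + 2*c) = -16 + 8*c)
I(V, l) = 5/36 - l/36 (I(V, l) = (l/3 + (⅓)*(-5))/(-12) = (l/3 - 5/3)*(-1/12) = (-5/3 + l/3)*(-1/12) = 5/36 - l/36)
f(U) = U²
O = -680/9 (O = -76 - (5/36 - 1/36*21) = -76 - (5/36 - 7/12) = -76 - 1*(-4/9) = -76 + 4/9 = -680/9 ≈ -75.556)
-1563 + f(z(4))*O = -1563 + (-16 + 8*4)²*(-680/9) = -1563 + (-16 + 32)²*(-680/9) = -1563 + 16²*(-680/9) = -1563 + 256*(-680/9) = -1563 - 174080/9 = -188147/9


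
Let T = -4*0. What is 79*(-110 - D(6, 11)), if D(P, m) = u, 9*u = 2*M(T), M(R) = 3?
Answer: -26228/3 ≈ -8742.7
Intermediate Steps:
T = 0
u = 2/3 (u = (2*3)/9 = (1/9)*6 = 2/3 ≈ 0.66667)
D(P, m) = 2/3
79*(-110 - D(6, 11)) = 79*(-110 - 1*2/3) = 79*(-110 - 2/3) = 79*(-332/3) = -26228/3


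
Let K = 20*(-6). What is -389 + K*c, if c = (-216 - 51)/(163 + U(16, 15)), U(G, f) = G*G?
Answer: -130951/419 ≈ -312.53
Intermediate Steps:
U(G, f) = G²
K = -120
c = -267/419 (c = (-216 - 51)/(163 + 16²) = -267/(163 + 256) = -267/419 ≈ -0.63723)
-389 + K*c = -389 - 120*(-267/419) = -389 + 32040/419 = -130951/419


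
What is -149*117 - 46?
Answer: -17479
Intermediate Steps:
-149*117 - 46 = -17433 - 46 = -17479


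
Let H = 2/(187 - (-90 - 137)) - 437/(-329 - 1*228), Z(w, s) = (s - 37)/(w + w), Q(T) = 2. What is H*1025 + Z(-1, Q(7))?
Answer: 190618265/230598 ≈ 826.63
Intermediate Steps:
Z(w, s) = (-37 + s)/(2*w) (Z(w, s) = (-37 + s)/((2*w)) = (-37 + s)*(1/(2*w)) = (-37 + s)/(2*w))
H = 91016/115299 (H = 2/(187 - 1*(-227)) - 437/(-329 - 228) = 2/(187 + 227) - 437/(-557) = 2/414 - 437*(-1/557) = 2*(1/414) + 437/557 = 1/207 + 437/557 = 91016/115299 ≈ 0.78939)
H*1025 + Z(-1, Q(7)) = (91016/115299)*1025 + (1/2)*(-37 + 2)/(-1) = 93291400/115299 + (1/2)*(-1)*(-35) = 93291400/115299 + 35/2 = 190618265/230598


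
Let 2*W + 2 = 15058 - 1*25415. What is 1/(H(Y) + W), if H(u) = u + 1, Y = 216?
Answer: -2/9925 ≈ -0.00020151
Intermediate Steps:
W = -10359/2 (W = -1 + (15058 - 1*25415)/2 = -1 + (15058 - 25415)/2 = -1 + (½)*(-10357) = -1 - 10357/2 = -10359/2 ≈ -5179.5)
H(u) = 1 + u
1/(H(Y) + W) = 1/((1 + 216) - 10359/2) = 1/(217 - 10359/2) = 1/(-9925/2) = -2/9925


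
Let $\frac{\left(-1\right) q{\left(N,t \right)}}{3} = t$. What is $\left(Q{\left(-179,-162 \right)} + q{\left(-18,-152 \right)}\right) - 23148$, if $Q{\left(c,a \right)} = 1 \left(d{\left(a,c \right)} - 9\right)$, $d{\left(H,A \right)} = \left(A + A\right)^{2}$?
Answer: $105463$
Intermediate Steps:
$q{\left(N,t \right)} = - 3 t$
$d{\left(H,A \right)} = 4 A^{2}$ ($d{\left(H,A \right)} = \left(2 A\right)^{2} = 4 A^{2}$)
$Q{\left(c,a \right)} = -9 + 4 c^{2}$ ($Q{\left(c,a \right)} = 1 \left(4 c^{2} - 9\right) = 1 \left(-9 + 4 c^{2}\right) = -9 + 4 c^{2}$)
$\left(Q{\left(-179,-162 \right)} + q{\left(-18,-152 \right)}\right) - 23148 = \left(\left(-9 + 4 \left(-179\right)^{2}\right) - -456\right) - 23148 = \left(\left(-9 + 4 \cdot 32041\right) + 456\right) - 23148 = \left(\left(-9 + 128164\right) + 456\right) - 23148 = \left(128155 + 456\right) - 23148 = 128611 - 23148 = 105463$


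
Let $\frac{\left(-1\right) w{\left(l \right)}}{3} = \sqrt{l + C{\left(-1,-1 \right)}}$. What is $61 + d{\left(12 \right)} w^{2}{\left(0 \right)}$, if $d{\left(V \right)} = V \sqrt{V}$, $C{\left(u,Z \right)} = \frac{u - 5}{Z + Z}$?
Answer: $61 + 648 \sqrt{3} \approx 1183.4$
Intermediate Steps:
$C{\left(u,Z \right)} = \frac{-5 + u}{2 Z}$
$d{\left(V \right)} = V^{\frac{3}{2}}$
$w{\left(l \right)} = - 3 \sqrt{3 + l}$ ($w{\left(l \right)} = - 3 \sqrt{l + \frac{-5 - 1}{2 \left(-1\right)}} = - 3 \sqrt{l + \frac{1}{2} \left(-1\right) \left(-6\right)} = - 3 \sqrt{l + 3} = - 3 \sqrt{3 + l}$)
$61 + d{\left(12 \right)} w^{2}{\left(0 \right)} = 61 + 12^{\frac{3}{2}} \left(- 3 \sqrt{3 + 0}\right)^{2} = 61 + 24 \sqrt{3} \left(- 3 \sqrt{3}\right)^{2} = 61 + 24 \sqrt{3} \cdot 27 = 61 + 648 \sqrt{3}$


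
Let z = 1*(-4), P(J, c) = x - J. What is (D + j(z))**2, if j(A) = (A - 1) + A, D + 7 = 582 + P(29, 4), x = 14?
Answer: 303601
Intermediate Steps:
P(J, c) = 14 - J
D = 560 (D = -7 + (582 + (14 - 1*29)) = -7 + (582 + (14 - 29)) = -7 + (582 - 15) = -7 + 567 = 560)
z = -4
j(A) = -1 + 2*A (j(A) = (-1 + A) + A = -1 + 2*A)
(D + j(z))**2 = (560 + (-1 + 2*(-4)))**2 = (560 + (-1 - 8))**2 = (560 - 9)**2 = 551**2 = 303601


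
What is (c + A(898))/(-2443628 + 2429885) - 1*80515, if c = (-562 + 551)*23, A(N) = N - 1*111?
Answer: -368839393/4581 ≈ -80515.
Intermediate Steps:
A(N) = -111 + N (A(N) = N - 111 = -111 + N)
c = -253 (c = -11*23 = -253)
(c + A(898))/(-2443628 + 2429885) - 1*80515 = (-253 + (-111 + 898))/(-2443628 + 2429885) - 1*80515 = (-253 + 787)/(-13743) - 80515 = 534*(-1/13743) - 80515 = -178/4581 - 80515 = -368839393/4581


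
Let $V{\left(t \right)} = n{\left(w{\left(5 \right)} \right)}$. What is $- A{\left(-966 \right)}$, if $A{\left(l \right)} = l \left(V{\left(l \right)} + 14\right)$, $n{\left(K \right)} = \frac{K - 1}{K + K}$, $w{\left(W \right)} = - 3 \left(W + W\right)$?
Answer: $\frac{140231}{10} \approx 14023.0$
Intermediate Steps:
$w{\left(W \right)} = - 6 W$ ($w{\left(W \right)} = - 3 \cdot 2 W = - 6 W$)
$n{\left(K \right)} = \frac{-1 + K}{2 K}$
$V{\left(t \right)} = \frac{31}{60}$ ($V{\left(t \right)} = \frac{-1 - 30}{2 \left(\left(-6\right) 5\right)} = \frac{-1 - 30}{2 \left(-30\right)} = \frac{1}{2} \left(- \frac{1}{30}\right) \left(-31\right) = \frac{31}{60}$)
$A{\left(l \right)} = \frac{871 l}{60}$ ($A{\left(l \right)} = l \left(\frac{31}{60} + 14\right) = l \frac{871}{60} = \frac{871 l}{60}$)
$- A{\left(-966 \right)} = - \frac{871 \left(-966\right)}{60} = \left(-1\right) \left(- \frac{140231}{10}\right) = \frac{140231}{10}$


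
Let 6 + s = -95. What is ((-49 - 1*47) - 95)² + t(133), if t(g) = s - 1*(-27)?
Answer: 36407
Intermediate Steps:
s = -101 (s = -6 - 95 = -101)
t(g) = -74 (t(g) = -101 - 1*(-27) = -101 + 27 = -74)
((-49 - 1*47) - 95)² + t(133) = ((-49 - 1*47) - 95)² - 74 = ((-49 - 47) - 95)² - 74 = (-96 - 95)² - 74 = (-191)² - 74 = 36481 - 74 = 36407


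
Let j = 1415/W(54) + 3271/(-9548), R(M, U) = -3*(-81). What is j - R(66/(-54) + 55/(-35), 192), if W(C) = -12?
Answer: -5173955/14322 ≈ -361.26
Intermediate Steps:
R(M, U) = 243
j = -1693709/14322 (j = 1415/(-12) + 3271/(-9548) = 1415*(-1/12) + 3271*(-1/9548) = -1415/12 - 3271/9548 = -1693709/14322 ≈ -118.26)
j - R(66/(-54) + 55/(-35), 192) = -1693709/14322 - 1*243 = -1693709/14322 - 243 = -5173955/14322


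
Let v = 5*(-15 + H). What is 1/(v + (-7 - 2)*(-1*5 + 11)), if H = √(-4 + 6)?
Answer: -129/16591 - 5*√2/16591 ≈ -0.0082015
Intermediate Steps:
H = √2 ≈ 1.4142
v = -75 + 5*√2 (v = 5*(-15 + √2) = -75 + 5*√2 ≈ -67.929)
1/(v + (-7 - 2)*(-1*5 + 11)) = 1/((-75 + 5*√2) + (-7 - 2)*(-1*5 + 11)) = 1/((-75 + 5*√2) - 9*(-5 + 11)) = 1/((-75 + 5*√2) - 9*6) = 1/((-75 + 5*√2) - 54) = 1/(-129 + 5*√2)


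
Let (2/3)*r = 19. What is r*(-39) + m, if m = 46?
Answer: -2131/2 ≈ -1065.5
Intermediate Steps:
r = 57/2 (r = (3/2)*19 = 57/2 ≈ 28.500)
r*(-39) + m = (57/2)*(-39) + 46 = -2223/2 + 46 = -2131/2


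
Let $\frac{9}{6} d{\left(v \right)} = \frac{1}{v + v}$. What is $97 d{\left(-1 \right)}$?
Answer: $- \frac{97}{3} \approx -32.333$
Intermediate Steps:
$d{\left(v \right)} = \frac{1}{3 v}$ ($d{\left(v \right)} = \frac{2}{3 \left(v + v\right)} = \frac{2}{3 \cdot 2 v} = \frac{2 \frac{1}{2 v}}{3} = \frac{1}{3 v}$)
$97 d{\left(-1 \right)} = 97 \frac{1}{3 \left(-1\right)} = 97 \cdot \frac{1}{3} \left(-1\right) = 97 \left(- \frac{1}{3}\right) = - \frac{97}{3}$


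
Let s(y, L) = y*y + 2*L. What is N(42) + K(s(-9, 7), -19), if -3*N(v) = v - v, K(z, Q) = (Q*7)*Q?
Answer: 2527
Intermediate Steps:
s(y, L) = y² + 2*L
K(z, Q) = 7*Q² (K(z, Q) = (7*Q)*Q = 7*Q²)
N(v) = 0 (N(v) = -(v - v)/3 = -⅓*0 = 0)
N(42) + K(s(-9, 7), -19) = 0 + 7*(-19)² = 0 + 7*361 = 0 + 2527 = 2527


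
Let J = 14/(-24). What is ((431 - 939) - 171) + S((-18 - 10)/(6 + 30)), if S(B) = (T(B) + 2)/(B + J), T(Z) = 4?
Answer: -33487/49 ≈ -683.41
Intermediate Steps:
J = -7/12 (J = 14*(-1/24) = -7/12 ≈ -0.58333)
S(B) = 6/(-7/12 + B) (S(B) = (4 + 2)/(B - 7/12) = 6/(-7/12 + B))
((431 - 939) - 171) + S((-18 - 10)/(6 + 30)) = ((431 - 939) - 171) + 72/(-7 + 12*((-18 - 10)/(6 + 30))) = (-508 - 171) + 72/(-7 + 12*(-28/36)) = -679 + 72/(-7 + 12*(-28*1/36)) = -679 + 72/(-7 + 12*(-7/9)) = -679 + 72/(-7 - 28/3) = -679 + 72/(-49/3) = -679 + 72*(-3/49) = -679 - 216/49 = -33487/49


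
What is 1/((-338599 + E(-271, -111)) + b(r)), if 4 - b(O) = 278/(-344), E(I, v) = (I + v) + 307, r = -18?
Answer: -172/58251101 ≈ -2.9527e-6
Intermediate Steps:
E(I, v) = 307 + I + v
b(O) = 827/172 (b(O) = 4 - 278/(-344) = 4 - 278*(-1)/344 = 4 - 1*(-139/172) = 4 + 139/172 = 827/172)
1/((-338599 + E(-271, -111)) + b(r)) = 1/((-338599 + (307 - 271 - 111)) + 827/172) = 1/((-338599 - 75) + 827/172) = 1/(-338674 + 827/172) = 1/(-58251101/172) = -172/58251101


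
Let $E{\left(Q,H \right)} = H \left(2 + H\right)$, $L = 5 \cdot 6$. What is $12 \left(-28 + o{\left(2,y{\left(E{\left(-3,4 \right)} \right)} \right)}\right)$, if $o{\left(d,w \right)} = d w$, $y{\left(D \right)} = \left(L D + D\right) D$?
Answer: $428208$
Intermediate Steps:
$L = 30$
$y{\left(D \right)} = 31 D^{2}$ ($y{\left(D \right)} = \left(30 D + D\right) D = 31 D D = 31 D^{2}$)
$12 \left(-28 + o{\left(2,y{\left(E{\left(-3,4 \right)} \right)} \right)}\right) = 12 \left(-28 + 2 \cdot 31 \left(4 \left(2 + 4\right)\right)^{2}\right) = 12 \left(-28 + 2 \cdot 31 \left(4 \cdot 6\right)^{2}\right) = 12 \left(-28 + 2 \cdot 31 \cdot 24^{2}\right) = 12 \left(-28 + 2 \cdot 31 \cdot 576\right) = 12 \left(-28 + 2 \cdot 17856\right) = 12 \left(-28 + 35712\right) = 12 \cdot 35684 = 428208$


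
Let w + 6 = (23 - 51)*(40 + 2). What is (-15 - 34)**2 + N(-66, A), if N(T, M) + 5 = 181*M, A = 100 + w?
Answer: -193446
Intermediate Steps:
w = -1182 (w = -6 + (23 - 51)*(40 + 2) = -6 - 28*42 = -6 - 1176 = -1182)
A = -1082 (A = 100 - 1182 = -1082)
N(T, M) = -5 + 181*M
(-15 - 34)**2 + N(-66, A) = (-15 - 34)**2 + (-5 + 181*(-1082)) = (-49)**2 + (-5 - 195842) = 2401 - 195847 = -193446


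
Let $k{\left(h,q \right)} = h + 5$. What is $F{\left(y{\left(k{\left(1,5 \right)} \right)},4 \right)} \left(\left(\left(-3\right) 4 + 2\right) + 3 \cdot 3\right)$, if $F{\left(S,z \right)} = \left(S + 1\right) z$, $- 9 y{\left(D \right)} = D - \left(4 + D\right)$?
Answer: $- \frac{52}{9} \approx -5.7778$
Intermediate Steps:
$k{\left(h,q \right)} = 5 + h$
$y{\left(D \right)} = \frac{4}{9}$ ($y{\left(D \right)} = - \frac{D - \left(4 + D\right)}{9} = \left(- \frac{1}{9}\right) \left(-4\right) = \frac{4}{9}$)
$F{\left(S,z \right)} = z \left(1 + S\right)$ ($F{\left(S,z \right)} = \left(1 + S\right) z = z \left(1 + S\right)$)
$F{\left(y{\left(k{\left(1,5 \right)} \right)},4 \right)} \left(\left(\left(-3\right) 4 + 2\right) + 3 \cdot 3\right) = 4 \left(1 + \frac{4}{9}\right) \left(\left(\left(-3\right) 4 + 2\right) + 3 \cdot 3\right) = 4 \cdot \frac{13}{9} \left(\left(-12 + 2\right) + 9\right) = \frac{52 \left(-10 + 9\right)}{9} = \frac{52}{9} \left(-1\right) = - \frac{52}{9}$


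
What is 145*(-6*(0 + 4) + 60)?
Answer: 5220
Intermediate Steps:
145*(-6*(0 + 4) + 60) = 145*(-6*4 + 60) = 145*(-24 + 60) = 145*36 = 5220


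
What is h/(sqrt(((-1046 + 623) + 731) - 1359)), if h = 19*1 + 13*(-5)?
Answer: 46*I*sqrt(1051)/1051 ≈ 1.4189*I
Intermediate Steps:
h = -46 (h = 19 - 65 = -46)
h/(sqrt(((-1046 + 623) + 731) - 1359)) = -46/sqrt(((-1046 + 623) + 731) - 1359) = -46/sqrt((-423 + 731) - 1359) = -46/sqrt(308 - 1359) = -46*(-I*sqrt(1051)/1051) = -(-46)*I*sqrt(1051)/1051 = 46*I*sqrt(1051)/1051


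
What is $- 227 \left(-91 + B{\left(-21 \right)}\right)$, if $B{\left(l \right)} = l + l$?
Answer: $30191$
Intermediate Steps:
$B{\left(l \right)} = 2 l$
$- 227 \left(-91 + B{\left(-21 \right)}\right) = - 227 \left(-91 + 2 \left(-21\right)\right) = - 227 \left(-91 - 42\right) = \left(-227\right) \left(-133\right) = 30191$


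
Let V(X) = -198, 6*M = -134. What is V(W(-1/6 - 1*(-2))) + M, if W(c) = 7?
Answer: -661/3 ≈ -220.33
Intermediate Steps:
M = -67/3 (M = (1/6)*(-134) = -67/3 ≈ -22.333)
V(W(-1/6 - 1*(-2))) + M = -198 - 67/3 = -661/3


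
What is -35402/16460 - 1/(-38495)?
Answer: -136278353/63362770 ≈ -2.1508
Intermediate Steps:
-35402/16460 - 1/(-38495) = -35402*1/16460 - 1*(-1/38495) = -17701/8230 + 1/38495 = -136278353/63362770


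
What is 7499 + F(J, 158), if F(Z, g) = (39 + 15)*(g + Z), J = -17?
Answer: 15113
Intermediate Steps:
F(Z, g) = 54*Z + 54*g (F(Z, g) = 54*(Z + g) = 54*Z + 54*g)
7499 + F(J, 158) = 7499 + (54*(-17) + 54*158) = 7499 + (-918 + 8532) = 7499 + 7614 = 15113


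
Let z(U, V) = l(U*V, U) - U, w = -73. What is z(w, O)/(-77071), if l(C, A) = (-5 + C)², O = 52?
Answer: -14447674/77071 ≈ -187.46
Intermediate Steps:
z(U, V) = (-5 + U*V)² - U
z(w, O)/(-77071) = ((-5 - 73*52)² - 1*(-73))/(-77071) = ((-5 - 3796)² + 73)*(-1/77071) = ((-3801)² + 73)*(-1/77071) = (14447601 + 73)*(-1/77071) = 14447674*(-1/77071) = -14447674/77071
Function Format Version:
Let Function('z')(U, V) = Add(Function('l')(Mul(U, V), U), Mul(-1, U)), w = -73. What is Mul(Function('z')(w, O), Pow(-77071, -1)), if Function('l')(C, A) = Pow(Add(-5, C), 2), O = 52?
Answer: Rational(-14447674, 77071) ≈ -187.46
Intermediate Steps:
Function('z')(U, V) = Add(Pow(Add(-5, Mul(U, V)), 2), Mul(-1, U))
Mul(Function('z')(w, O), Pow(-77071, -1)) = Mul(Add(Pow(Add(-5, Mul(-73, 52)), 2), Mul(-1, -73)), Pow(-77071, -1)) = Mul(Add(Pow(Add(-5, -3796), 2), 73), Rational(-1, 77071)) = Mul(Add(Pow(-3801, 2), 73), Rational(-1, 77071)) = Mul(Add(14447601, 73), Rational(-1, 77071)) = Mul(14447674, Rational(-1, 77071)) = Rational(-14447674, 77071)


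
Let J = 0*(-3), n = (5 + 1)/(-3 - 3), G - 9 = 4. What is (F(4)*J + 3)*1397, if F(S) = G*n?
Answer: 4191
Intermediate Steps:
G = 13 (G = 9 + 4 = 13)
n = -1 (n = 6/(-6) = 6*(-1/6) = -1)
F(S) = -13 (F(S) = 13*(-1) = -13)
J = 0
(F(4)*J + 3)*1397 = (-13*0 + 3)*1397 = (0 + 3)*1397 = 3*1397 = 4191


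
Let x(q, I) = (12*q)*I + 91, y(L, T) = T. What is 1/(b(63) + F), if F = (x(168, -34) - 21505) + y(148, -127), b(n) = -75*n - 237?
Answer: -1/95047 ≈ -1.0521e-5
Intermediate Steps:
b(n) = -237 - 75*n
x(q, I) = 91 + 12*I*q (x(q, I) = 12*I*q + 91 = 91 + 12*I*q)
F = -90085 (F = ((91 + 12*(-34)*168) - 21505) - 127 = ((91 - 68544) - 21505) - 127 = (-68453 - 21505) - 127 = -89958 - 127 = -90085)
1/(b(63) + F) = 1/((-237 - 75*63) - 90085) = 1/((-237 - 4725) - 90085) = 1/(-4962 - 90085) = 1/(-95047) = -1/95047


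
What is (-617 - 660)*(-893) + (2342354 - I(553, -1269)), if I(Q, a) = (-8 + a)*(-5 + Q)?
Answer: 4182511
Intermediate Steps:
(-617 - 660)*(-893) + (2342354 - I(553, -1269)) = (-617 - 660)*(-893) + (2342354 - (40 - 8*553 - 5*(-1269) + 553*(-1269))) = -1277*(-893) + (2342354 - (40 - 4424 + 6345 - 701757)) = 1140361 + (2342354 - 1*(-699796)) = 1140361 + (2342354 + 699796) = 1140361 + 3042150 = 4182511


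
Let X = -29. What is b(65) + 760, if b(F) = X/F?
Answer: 49371/65 ≈ 759.55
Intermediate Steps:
b(F) = -29/F
b(65) + 760 = -29/65 + 760 = 49371/65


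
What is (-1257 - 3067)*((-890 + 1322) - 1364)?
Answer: 4029968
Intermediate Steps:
(-1257 - 3067)*((-890 + 1322) - 1364) = -4324*(432 - 1364) = -4324*(-932) = 4029968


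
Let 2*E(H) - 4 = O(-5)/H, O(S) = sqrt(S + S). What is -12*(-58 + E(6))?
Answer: 672 - I*sqrt(10) ≈ 672.0 - 3.1623*I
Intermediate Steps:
O(S) = sqrt(2)*sqrt(S) (O(S) = sqrt(2*S) = sqrt(2)*sqrt(S))
E(H) = 2 + I*sqrt(10)/(2*H) (E(H) = 2 + ((sqrt(2)*sqrt(-5))/H)/2 = 2 + ((sqrt(2)*(I*sqrt(5)))/H)/2 = 2 + ((I*sqrt(10))/H)/2 = 2 + (I*sqrt(10)/H)/2 = 2 + I*sqrt(10)/(2*H))
-12*(-58 + E(6)) = -12*(-58 + (2 + (1/2)*I*sqrt(10)/6)) = -12*(-58 + (2 + (1/2)*I*sqrt(10)*(1/6))) = -12*(-58 + (2 + I*sqrt(10)/12)) = -12*(-56 + I*sqrt(10)/12) = 672 - I*sqrt(10)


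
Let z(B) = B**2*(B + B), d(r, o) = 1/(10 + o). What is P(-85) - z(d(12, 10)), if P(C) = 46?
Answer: 183999/4000 ≈ 46.000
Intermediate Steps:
z(B) = 2*B**3 (z(B) = B**2*(2*B) = 2*B**3)
P(-85) - z(d(12, 10)) = 46 - 2*(1/(10 + 10))**3 = 46 - 2*(1/20)**3 = 46 - 2/8000 = 46 - 1*1/4000 = 46 - 1/4000 = 183999/4000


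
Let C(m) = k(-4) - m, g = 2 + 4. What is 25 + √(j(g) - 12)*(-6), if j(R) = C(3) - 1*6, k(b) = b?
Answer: 25 - 30*I ≈ 25.0 - 30.0*I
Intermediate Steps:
g = 6
C(m) = -4 - m
j(R) = -13 (j(R) = (-4 - 1*3) - 1*6 = (-4 - 3) - 6 = -7 - 6 = -13)
25 + √(j(g) - 12)*(-6) = 25 + √(-13 - 12)*(-6) = 25 + √(-25)*(-6) = 25 + (5*I)*(-6) = 25 - 30*I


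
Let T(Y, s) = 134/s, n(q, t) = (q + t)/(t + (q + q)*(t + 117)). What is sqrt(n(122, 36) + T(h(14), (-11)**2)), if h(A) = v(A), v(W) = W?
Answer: sqrt(1304358585)/34254 ≈ 1.0544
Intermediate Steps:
h(A) = A
n(q, t) = (q + t)/(t + 2*q*(117 + t)) (n(q, t) = (q + t)/(t + (2*q)*(117 + t)) = (q + t)/(t + 2*q*(117 + t)))
sqrt(n(122, 36) + T(h(14), (-11)**2)) = sqrt((122 + 36)/(36 + 234*122 + 2*122*36) + 134/((-11)**2)) = sqrt(158/(36 + 28548 + 8784) + 134/121) = sqrt(158/37368 + 134*(1/121)) = sqrt((1/37368)*158 + 134/121) = sqrt(79/18684 + 134/121) = sqrt(2513215/2260764) = sqrt(1304358585)/34254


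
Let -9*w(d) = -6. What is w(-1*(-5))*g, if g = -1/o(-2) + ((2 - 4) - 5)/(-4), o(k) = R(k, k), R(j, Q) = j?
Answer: 3/2 ≈ 1.5000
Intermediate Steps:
w(d) = ⅔ (w(d) = -⅑*(-6) = ⅔)
o(k) = k
g = 9/4 (g = -1/(-2) + ((2 - 4) - 5)/(-4) = -1*(-½) + (-2 - 5)*(-¼) = ½ - 7*(-¼) = ½ + 7/4 = 9/4 ≈ 2.2500)
w(-1*(-5))*g = (⅔)*(9/4) = 3/2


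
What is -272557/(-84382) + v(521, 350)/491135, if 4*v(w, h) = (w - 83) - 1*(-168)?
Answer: 66937533034/20721476785 ≈ 3.2303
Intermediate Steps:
v(w, h) = 85/4 + w/4 (v(w, h) = ((w - 83) - 1*(-168))/4 = ((-83 + w) + 168)/4 = (85 + w)/4 = 85/4 + w/4)
-272557/(-84382) + v(521, 350)/491135 = -272557/(-84382) + (85/4 + (1/4)*521)/491135 = -272557*(-1/84382) + (85/4 + 521/4)*(1/491135) = 272557/84382 + (303/2)*(1/491135) = 272557/84382 + 303/982270 = 66937533034/20721476785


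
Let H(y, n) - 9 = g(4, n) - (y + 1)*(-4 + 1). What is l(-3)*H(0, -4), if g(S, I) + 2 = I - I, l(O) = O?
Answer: -30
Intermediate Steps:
g(S, I) = -2 (g(S, I) = -2 + (I - I) = -2 + 0 = -2)
H(y, n) = 10 + 3*y (H(y, n) = 9 + (-2 - (y + 1)*(-4 + 1)) = 9 + (-2 - (1 + y)*(-3)) = 9 + (-2 - (-3 - 3*y)) = 9 + (-2 + (3 + 3*y)) = 9 + (1 + 3*y) = 10 + 3*y)
l(-3)*H(0, -4) = -3*(10 + 3*0) = -3*(10 + 0) = -3*10 = -30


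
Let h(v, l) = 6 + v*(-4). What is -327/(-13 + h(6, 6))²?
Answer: -327/961 ≈ -0.34027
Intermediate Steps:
h(v, l) = 6 - 4*v
-327/(-13 + h(6, 6))² = -327/(-13 + (6 - 4*6))² = -327/(-13 + (6 - 24))² = -327/(-13 - 18)² = -327/((-31)²) = -327/961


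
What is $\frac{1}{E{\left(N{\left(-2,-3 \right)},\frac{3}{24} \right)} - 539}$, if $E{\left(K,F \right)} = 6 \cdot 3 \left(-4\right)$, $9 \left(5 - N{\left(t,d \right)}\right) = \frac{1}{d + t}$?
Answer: $- \frac{1}{611} \approx -0.0016367$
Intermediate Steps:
$N{\left(t,d \right)} = 5 - \frac{1}{9 \left(d + t\right)}$
$E{\left(K,F \right)} = -72$ ($E{\left(K,F \right)} = 18 \left(-4\right) = -72$)
$\frac{1}{E{\left(N{\left(-2,-3 \right)},\frac{3}{24} \right)} - 539} = \frac{1}{-72 - 539} = \frac{1}{-611} = - \frac{1}{611}$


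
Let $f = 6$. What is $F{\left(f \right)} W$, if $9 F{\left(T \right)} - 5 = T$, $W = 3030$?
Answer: $\frac{11110}{3} \approx 3703.3$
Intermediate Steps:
$F{\left(T \right)} = \frac{5}{9} + \frac{T}{9}$
$F{\left(f \right)} W = \left(\frac{5}{9} + \frac{1}{9} \cdot 6\right) 3030 = \left(\frac{5}{9} + \frac{2}{3}\right) 3030 = \frac{11}{9} \cdot 3030 = \frac{11110}{3}$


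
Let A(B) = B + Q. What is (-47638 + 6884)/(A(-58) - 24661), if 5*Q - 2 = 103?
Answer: 20377/12349 ≈ 1.6501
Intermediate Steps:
Q = 21 (Q = 2/5 + (1/5)*103 = 2/5 + 103/5 = 21)
A(B) = 21 + B (A(B) = B + 21 = 21 + B)
(-47638 + 6884)/(A(-58) - 24661) = (-47638 + 6884)/((21 - 58) - 24661) = -40754/(-37 - 24661) = -40754/(-24698) = -40754*(-1/24698) = 20377/12349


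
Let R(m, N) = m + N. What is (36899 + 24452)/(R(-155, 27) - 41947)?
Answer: -61351/42075 ≈ -1.4581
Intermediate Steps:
R(m, N) = N + m
(36899 + 24452)/(R(-155, 27) - 41947) = (36899 + 24452)/((27 - 155) - 41947) = 61351/(-128 - 41947) = 61351/(-42075) = 61351*(-1/42075) = -61351/42075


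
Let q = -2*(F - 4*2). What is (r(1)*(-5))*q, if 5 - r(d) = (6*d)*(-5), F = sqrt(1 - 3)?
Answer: -2800 + 350*I*sqrt(2) ≈ -2800.0 + 494.97*I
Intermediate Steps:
F = I*sqrt(2) (F = sqrt(-2) = I*sqrt(2) ≈ 1.4142*I)
r(d) = 5 + 30*d (r(d) = 5 - 6*d*(-5) = 5 - (-30)*d = 5 + 30*d)
q = 16 - 2*I*sqrt(2) (q = -2*(I*sqrt(2) - 4*2) = -2*(I*sqrt(2) - 8) = -2*(-8 + I*sqrt(2)) = 16 - 2*I*sqrt(2) ≈ 16.0 - 2.8284*I)
(r(1)*(-5))*q = ((5 + 30*1)*(-5))*(16 - 2*I*sqrt(2)) = ((5 + 30)*(-5))*(16 - 2*I*sqrt(2)) = (35*(-5))*(16 - 2*I*sqrt(2)) = -175*(16 - 2*I*sqrt(2)) = -2800 + 350*I*sqrt(2)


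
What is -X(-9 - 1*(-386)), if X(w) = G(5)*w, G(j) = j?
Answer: -1885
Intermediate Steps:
X(w) = 5*w
-X(-9 - 1*(-386)) = -5*(-9 - 1*(-386)) = -5*(-9 + 386) = -5*377 = -1*1885 = -1885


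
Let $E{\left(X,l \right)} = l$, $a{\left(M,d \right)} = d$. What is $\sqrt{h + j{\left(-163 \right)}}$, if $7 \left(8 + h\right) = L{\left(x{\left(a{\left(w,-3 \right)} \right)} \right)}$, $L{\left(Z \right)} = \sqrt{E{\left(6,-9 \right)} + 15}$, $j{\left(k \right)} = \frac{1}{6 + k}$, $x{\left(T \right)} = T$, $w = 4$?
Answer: $\frac{\sqrt{-9670101 + 172543 \sqrt{6}}}{1099} \approx 2.767 i$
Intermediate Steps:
$L{\left(Z \right)} = \sqrt{6}$ ($L{\left(Z \right)} = \sqrt{-9 + 15} = \sqrt{6}$)
$h = -8 + \frac{\sqrt{6}}{7} \approx -7.6501$
$\sqrt{h + j{\left(-163 \right)}} = \sqrt{\left(-8 + \frac{\sqrt{6}}{7}\right) + \frac{1}{6 - 163}} = \sqrt{\left(-8 + \frac{\sqrt{6}}{7}\right) + \frac{1}{-157}} = \sqrt{\left(-8 + \frac{\sqrt{6}}{7}\right) - \frac{1}{157}} = \sqrt{- \frac{1257}{157} + \frac{\sqrt{6}}{7}}$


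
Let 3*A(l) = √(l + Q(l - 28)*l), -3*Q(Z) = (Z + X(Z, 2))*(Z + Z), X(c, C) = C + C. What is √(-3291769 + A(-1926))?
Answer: √(-3291769 + √543602586) ≈ 1807.9*I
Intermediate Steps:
X(c, C) = 2*C
Q(Z) = -2*Z*(4 + Z)/3 (Q(Z) = -(Z + 2*2)*(Z + Z)/3 = -(Z + 4)*2*Z/3 = -(4 + Z)*2*Z/3 = -2*Z*(4 + Z)/3)
A(l) = √(l - 2*l*(-28 + l)*(-24 + l)/3)/3 (A(l) = √(l + (-2*(l - 28)*(4 + (l - 28))/3)*l)/3 = √(l + (-2*(-28 + l)*(4 + (-28 + l))/3)*l)/3 = √(l + (-2*(-28 + l)*(-24 + l)/3)*l)/3 = √(l - 2*l*(-28 + l)*(-24 + l)/3)/3)
√(-3291769 + A(-1926)) = √(-3291769 + √3*√(-1926*(3 - 2*(-28 - 1926)*(-24 - 1926)))/9) = √(-3291769 + √3*√(-1926*(3 - 2*(-1954)*(-1950)))/9) = √(-3291769 + √3*√(-1926*(3 - 7620600))/9) = √(-3291769 + √3*√(-1926*(-7620597))/9) = √(-3291769 + √3*√14677269822/9) = √(-3291769 + √3*(9*√181200862)/9) = √(-3291769 + √543602586)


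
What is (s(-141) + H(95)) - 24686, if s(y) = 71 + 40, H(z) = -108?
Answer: -24683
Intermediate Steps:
s(y) = 111
(s(-141) + H(95)) - 24686 = (111 - 108) - 24686 = 3 - 24686 = -24683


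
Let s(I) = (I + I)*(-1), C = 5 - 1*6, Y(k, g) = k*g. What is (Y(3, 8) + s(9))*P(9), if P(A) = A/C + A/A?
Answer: -48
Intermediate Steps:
Y(k, g) = g*k
C = -1 (C = 5 - 6 = -1)
P(A) = 1 - A (P(A) = A/(-1) + A/A = A*(-1) + 1 = -A + 1 = 1 - A)
s(I) = -2*I (s(I) = (2*I)*(-1) = -2*I)
(Y(3, 8) + s(9))*P(9) = (8*3 - 2*9)*(1 - 1*9) = (24 - 18)*(1 - 9) = 6*(-8) = -48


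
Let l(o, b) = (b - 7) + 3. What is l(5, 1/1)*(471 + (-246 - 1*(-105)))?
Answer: -990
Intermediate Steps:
l(o, b) = -4 + b (l(o, b) = (-7 + b) + 3 = -4 + b)
l(5, 1/1)*(471 + (-246 - 1*(-105))) = (-4 + 1/1)*(471 + (-246 - 1*(-105))) = (-4 + 1)*(471 + (-246 + 105)) = -3*(471 - 141) = -3*330 = -990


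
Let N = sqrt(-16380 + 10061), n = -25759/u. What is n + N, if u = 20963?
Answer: -25759/20963 + I*sqrt(6319) ≈ -1.2288 + 79.492*I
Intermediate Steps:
n = -25759/20963 ≈ -1.2288
N = I*sqrt(6319) (N = sqrt(-6319) = I*sqrt(6319) ≈ 79.492*I)
n + N = -25759/20963 + I*sqrt(6319)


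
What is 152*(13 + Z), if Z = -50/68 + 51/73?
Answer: 2445300/1241 ≈ 1970.4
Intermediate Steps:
Z = -91/2482 (Z = -50*1/68 + 51*(1/73) = -25/34 + 51/73 = -91/2482 ≈ -0.036664)
152*(13 + Z) = 152*(13 - 91/2482) = 152*(32175/2482) = 2445300/1241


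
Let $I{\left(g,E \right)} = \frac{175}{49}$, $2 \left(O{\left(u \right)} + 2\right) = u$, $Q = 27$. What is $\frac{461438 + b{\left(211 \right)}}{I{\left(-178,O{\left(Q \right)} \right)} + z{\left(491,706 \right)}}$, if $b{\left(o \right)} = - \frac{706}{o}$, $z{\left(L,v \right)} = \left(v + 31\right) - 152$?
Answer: $\frac{85192373}{108665} \approx 783.99$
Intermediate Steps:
$O{\left(u \right)} = -2 + \frac{u}{2}$
$z{\left(L,v \right)} = -121 + v$ ($z{\left(L,v \right)} = \left(31 + v\right) - 152 = -121 + v$)
$I{\left(g,E \right)} = \frac{25}{7}$ ($I{\left(g,E \right)} = 175 \cdot \frac{1}{49} = \frac{25}{7}$)
$\frac{461438 + b{\left(211 \right)}}{I{\left(-178,O{\left(Q \right)} \right)} + z{\left(491,706 \right)}} = \frac{461438 - \frac{706}{211}}{\frac{25}{7} + \left(-121 + 706\right)} = \frac{461438 - \frac{706}{211}}{\frac{25}{7} + 585} = \frac{461438 - \frac{706}{211}}{\frac{4120}{7}} = \frac{97362712}{211} \cdot \frac{7}{4120} = \frac{85192373}{108665}$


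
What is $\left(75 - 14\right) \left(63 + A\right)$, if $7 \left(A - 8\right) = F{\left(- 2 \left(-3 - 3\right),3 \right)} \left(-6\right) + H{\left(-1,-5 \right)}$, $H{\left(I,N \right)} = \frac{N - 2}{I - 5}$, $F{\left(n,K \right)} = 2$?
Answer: $\frac{177937}{42} \approx 4236.6$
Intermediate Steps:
$H{\left(I,N \right)} = \frac{-2 + N}{-5 + I}$
$A = \frac{271}{42}$ ($A = 8 + \frac{2 \left(-6\right) + \frac{-2 - 5}{-5 - 1}}{7} = 8 + \frac{-12 + \frac{1}{-6} \left(-7\right)}{7} = 8 + \frac{-12 - - \frac{7}{6}}{7} = 8 + \frac{-12 + \frac{7}{6}}{7} = 8 + \frac{1}{7} \left(- \frac{65}{6}\right) = 8 - \frac{65}{42} = \frac{271}{42} \approx 6.4524$)
$\left(75 - 14\right) \left(63 + A\right) = \left(75 - 14\right) \left(63 + \frac{271}{42}\right) = 61 \cdot \frac{2917}{42} = \frac{177937}{42}$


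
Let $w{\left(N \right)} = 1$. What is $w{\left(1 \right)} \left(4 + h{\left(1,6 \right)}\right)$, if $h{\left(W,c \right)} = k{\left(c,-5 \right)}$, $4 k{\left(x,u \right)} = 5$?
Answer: $\frac{21}{4} \approx 5.25$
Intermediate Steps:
$k{\left(x,u \right)} = \frac{5}{4}$ ($k{\left(x,u \right)} = \frac{1}{4} \cdot 5 = \frac{5}{4}$)
$h{\left(W,c \right)} = \frac{5}{4}$
$w{\left(1 \right)} \left(4 + h{\left(1,6 \right)}\right) = 1 \left(4 + \frac{5}{4}\right) = 1 \cdot \frac{21}{4} = \frac{21}{4}$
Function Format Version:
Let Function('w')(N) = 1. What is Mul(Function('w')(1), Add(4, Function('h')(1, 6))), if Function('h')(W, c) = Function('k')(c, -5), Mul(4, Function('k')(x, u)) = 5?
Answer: Rational(21, 4) ≈ 5.2500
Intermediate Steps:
Function('k')(x, u) = Rational(5, 4) (Function('k')(x, u) = Mul(Rational(1, 4), 5) = Rational(5, 4))
Function('h')(W, c) = Rational(5, 4)
Mul(Function('w')(1), Add(4, Function('h')(1, 6))) = Mul(1, Add(4, Rational(5, 4))) = Mul(1, Rational(21, 4)) = Rational(21, 4)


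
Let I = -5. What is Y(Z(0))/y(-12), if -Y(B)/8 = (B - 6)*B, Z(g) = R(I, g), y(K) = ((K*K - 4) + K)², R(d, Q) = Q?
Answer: 0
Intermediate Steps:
y(K) = (-4 + K + K²)² (y(K) = ((K² - 4) + K)² = ((-4 + K²) + K)² = (-4 + K + K²)²)
Z(g) = g
Y(B) = -8*B*(-6 + B) (Y(B) = -8*(B - 6)*B = -8*(-6 + B)*B = -8*B*(-6 + B))
Y(Z(0))/y(-12) = (8*0*(6 - 1*0))/((-4 - 12 + (-12)²)²) = (8*0*(6 + 0))/((-4 - 12 + 144)²) = (8*0*6)/(128²) = 0/16384 = 0*(1/16384) = 0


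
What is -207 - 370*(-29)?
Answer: 10523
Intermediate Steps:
-207 - 370*(-29) = -207 + 10730 = 10523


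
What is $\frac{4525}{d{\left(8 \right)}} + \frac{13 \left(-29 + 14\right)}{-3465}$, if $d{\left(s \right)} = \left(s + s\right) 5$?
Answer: $\frac{209263}{3696} \approx 56.619$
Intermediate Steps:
$d{\left(s \right)} = 10 s$ ($d{\left(s \right)} = 2 s 5 = 10 s$)
$\frac{4525}{d{\left(8 \right)}} + \frac{13 \left(-29 + 14\right)}{-3465} = \frac{4525}{10 \cdot 8} + \frac{13 \left(-29 + 14\right)}{-3465} = \frac{4525}{80} + 13 \left(-15\right) \left(- \frac{1}{3465}\right) = 4525 \cdot \frac{1}{80} - - \frac{13}{231} = \frac{905}{16} + \frac{13}{231} = \frac{209263}{3696}$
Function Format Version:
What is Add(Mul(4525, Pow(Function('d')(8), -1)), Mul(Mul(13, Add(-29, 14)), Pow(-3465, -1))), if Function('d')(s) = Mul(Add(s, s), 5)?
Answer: Rational(209263, 3696) ≈ 56.619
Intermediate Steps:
Function('d')(s) = Mul(10, s) (Function('d')(s) = Mul(Mul(2, s), 5) = Mul(10, s))
Add(Mul(4525, Pow(Function('d')(8), -1)), Mul(Mul(13, Add(-29, 14)), Pow(-3465, -1))) = Add(Mul(4525, Pow(Mul(10, 8), -1)), Mul(Mul(13, Add(-29, 14)), Pow(-3465, -1))) = Add(Mul(4525, Pow(80, -1)), Mul(Mul(13, -15), Rational(-1, 3465))) = Add(Mul(4525, Rational(1, 80)), Mul(-195, Rational(-1, 3465))) = Add(Rational(905, 16), Rational(13, 231)) = Rational(209263, 3696)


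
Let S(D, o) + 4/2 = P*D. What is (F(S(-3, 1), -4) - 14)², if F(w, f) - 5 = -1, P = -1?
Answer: 100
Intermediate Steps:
S(D, o) = -2 - D
F(w, f) = 4 (F(w, f) = 5 - 1 = 4)
(F(S(-3, 1), -4) - 14)² = (4 - 14)² = (-10)² = 100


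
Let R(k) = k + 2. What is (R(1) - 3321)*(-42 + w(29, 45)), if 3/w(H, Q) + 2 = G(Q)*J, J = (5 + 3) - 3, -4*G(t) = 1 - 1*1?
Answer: 144333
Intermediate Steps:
R(k) = 2 + k
G(t) = 0 (G(t) = -(1 - 1*1)/4 = -(1 - 1)/4 = -¼*0 = 0)
J = 5 (J = 8 - 3 = 5)
w(H, Q) = -3/2 (w(H, Q) = 3/(-2 + 0*5) = 3/(-2 + 0) = 3/(-2) = 3*(-½) = -3/2)
(R(1) - 3321)*(-42 + w(29, 45)) = ((2 + 1) - 3321)*(-42 - 3/2) = (3 - 3321)*(-87/2) = -3318*(-87/2) = 144333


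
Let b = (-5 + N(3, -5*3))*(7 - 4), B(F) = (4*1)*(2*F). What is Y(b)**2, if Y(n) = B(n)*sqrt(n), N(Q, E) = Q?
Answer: -13824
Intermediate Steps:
B(F) = 8*F (B(F) = 4*(2*F) = 8*F)
b = -6 (b = (-5 + 3)*(7 - 4) = -2*3 = -6)
Y(n) = 8*n**(3/2) (Y(n) = (8*n)*sqrt(n) = 8*n**(3/2))
Y(b)**2 = (8*(-6)**(3/2))**2 = (8*(-6*I*sqrt(6)))**2 = (-48*I*sqrt(6))**2 = -13824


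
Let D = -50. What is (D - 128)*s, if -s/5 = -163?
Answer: -145070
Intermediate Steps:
s = 815 (s = -5*(-163) = 815)
(D - 128)*s = (-50 - 128)*815 = -178*815 = -145070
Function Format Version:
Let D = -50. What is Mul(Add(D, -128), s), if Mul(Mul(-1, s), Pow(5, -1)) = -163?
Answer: -145070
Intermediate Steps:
s = 815 (s = Mul(-5, -163) = 815)
Mul(Add(D, -128), s) = Mul(Add(-50, -128), 815) = Mul(-178, 815) = -145070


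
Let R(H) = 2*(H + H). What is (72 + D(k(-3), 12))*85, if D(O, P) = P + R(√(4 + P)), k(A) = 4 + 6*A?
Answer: 8500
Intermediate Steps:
R(H) = 4*H (R(H) = 2*(2*H) = 4*H)
D(O, P) = P + 4*√(4 + P)
(72 + D(k(-3), 12))*85 = (72 + (12 + 4*√(4 + 12)))*85 = (72 + (12 + 4*√16))*85 = (72 + (12 + 4*4))*85 = (72 + (12 + 16))*85 = (72 + 28)*85 = 100*85 = 8500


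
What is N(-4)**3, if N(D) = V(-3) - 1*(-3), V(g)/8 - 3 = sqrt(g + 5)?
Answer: 30051 + 18520*sqrt(2) ≈ 56242.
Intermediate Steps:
V(g) = 24 + 8*sqrt(5 + g) (V(g) = 24 + 8*sqrt(g + 5) = 24 + 8*sqrt(5 + g))
N(D) = 27 + 8*sqrt(2) (N(D) = (24 + 8*sqrt(5 - 3)) - 1*(-3) = (24 + 8*sqrt(2)) + 3 = 27 + 8*sqrt(2))
N(-4)**3 = (27 + 8*sqrt(2))**3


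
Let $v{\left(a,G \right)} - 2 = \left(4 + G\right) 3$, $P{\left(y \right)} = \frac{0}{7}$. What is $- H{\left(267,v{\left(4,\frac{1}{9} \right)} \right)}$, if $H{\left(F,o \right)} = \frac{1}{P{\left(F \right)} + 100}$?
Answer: $- \frac{1}{100} \approx -0.01$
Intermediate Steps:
$P{\left(y \right)} = 0$ ($P{\left(y \right)} = 0 \cdot \frac{1}{7} = 0$)
$v{\left(a,G \right)} = 14 + 3 G$ ($v{\left(a,G \right)} = 2 + \left(4 + G\right) 3 = 2 + \left(12 + 3 G\right) = 14 + 3 G$)
$H{\left(F,o \right)} = \frac{1}{100}$ ($H{\left(F,o \right)} = \frac{1}{0 + 100} = \frac{1}{100}$)
$- H{\left(267,v{\left(4,\frac{1}{9} \right)} \right)} = \left(-1\right) \frac{1}{100} = - \frac{1}{100}$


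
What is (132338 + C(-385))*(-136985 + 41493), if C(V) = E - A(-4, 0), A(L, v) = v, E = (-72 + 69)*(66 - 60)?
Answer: -12635501440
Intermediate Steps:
E = -18 (E = -3*6 = -18)
C(V) = -18 (C(V) = -18 - 1*0 = -18 + 0 = -18)
(132338 + C(-385))*(-136985 + 41493) = (132338 - 18)*(-136985 + 41493) = 132320*(-95492) = -12635501440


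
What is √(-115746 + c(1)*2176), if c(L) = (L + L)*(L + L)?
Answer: I*√107042 ≈ 327.17*I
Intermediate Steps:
c(L) = 4*L² (c(L) = (2*L)*(2*L) = 4*L²)
√(-115746 + c(1)*2176) = √(-115746 + (4*1²)*2176) = √(-115746 + (4*1)*2176) = √(-115746 + 4*2176) = √(-115746 + 8704) = √(-107042) = I*√107042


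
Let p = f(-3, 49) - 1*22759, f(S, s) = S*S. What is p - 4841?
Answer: -27591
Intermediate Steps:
f(S, s) = S²
p = -22750 (p = (-3)² - 1*22759 = 9 - 22759 = -22750)
p - 4841 = -22750 - 4841 = -27591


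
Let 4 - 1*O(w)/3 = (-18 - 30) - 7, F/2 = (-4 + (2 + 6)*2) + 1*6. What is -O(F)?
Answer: -177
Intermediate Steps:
F = 36 (F = 2*((-4 + (2 + 6)*2) + 1*6) = 2*((-4 + 8*2) + 6) = 2*((-4 + 16) + 6) = 2*(12 + 6) = 2*18 = 36)
O(w) = 177 (O(w) = 12 - 3*((-18 - 30) - 7) = 12 - 3*(-48 - 7) = 12 - 3*(-55) = 12 + 165 = 177)
-O(F) = -1*177 = -177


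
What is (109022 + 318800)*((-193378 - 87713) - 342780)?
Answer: -266905738962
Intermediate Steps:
(109022 + 318800)*((-193378 - 87713) - 342780) = 427822*(-281091 - 342780) = 427822*(-623871) = -266905738962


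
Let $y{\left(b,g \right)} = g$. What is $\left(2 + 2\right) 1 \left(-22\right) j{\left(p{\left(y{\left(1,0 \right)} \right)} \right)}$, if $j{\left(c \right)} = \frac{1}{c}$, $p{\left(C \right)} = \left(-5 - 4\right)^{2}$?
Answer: $- \frac{88}{81} \approx -1.0864$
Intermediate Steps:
$p{\left(C \right)} = 81$ ($p{\left(C \right)} = \left(-9\right)^{2} = 81$)
$\left(2 + 2\right) 1 \left(-22\right) j{\left(p{\left(y{\left(1,0 \right)} \right)} \right)} = \frac{\left(2 + 2\right) 1 \left(-22\right)}{81} = 4 \cdot 1 \left(-22\right) \frac{1}{81} = 4 \left(-22\right) \frac{1}{81} = \left(-88\right) \frac{1}{81} = - \frac{88}{81}$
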